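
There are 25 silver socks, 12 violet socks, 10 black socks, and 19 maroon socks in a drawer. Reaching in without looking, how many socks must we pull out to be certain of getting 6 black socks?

62

The worst case draws every non-black sock first: 25 + 12 + 19 = 56.
The next 6 draws are then forced to be black, giving 56 + 6 = 62.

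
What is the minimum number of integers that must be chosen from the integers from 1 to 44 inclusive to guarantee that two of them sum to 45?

23

Partition {1, …, 44} into 22 pairs: {1,44}, {2,43}, …, {22,23}.
Choosing 22 integers — say the integers 1 through 22 — takes one from each pair and avoids the property.
Choosing 23 forces two into the same pair by pigeonhole, and those sum to 45. So 23.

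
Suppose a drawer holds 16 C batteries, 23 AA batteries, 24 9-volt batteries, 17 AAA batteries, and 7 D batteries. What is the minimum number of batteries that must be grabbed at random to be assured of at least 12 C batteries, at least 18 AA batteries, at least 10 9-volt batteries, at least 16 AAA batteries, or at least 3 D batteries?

Each of the 5 types has its own threshold; avoid all of them simultaneously.
The worst case stops just short of every target: 11 C, 17 AA, 9 9-volt, 15 AAA, 2 D — 11 + 17 + 9 + 15 + 2 = 54 batteries.
One more battery must push some type to its target, so 54 + 1 = 55.

55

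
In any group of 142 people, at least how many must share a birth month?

12

There are 12 months of the year, which serve as the pigeonholes.
If each of the 12 months of the year held at most 11, the total would be at most 12 × 11 = 132 < 142, a contradiction.
So at least one holds ⌈142/12⌉ = 12.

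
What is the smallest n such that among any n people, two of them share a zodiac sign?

13

There are 12 zodiac signs acting as pigeonholes.
With 12 people we could place one in each, avoiding any repeat.
One more forces some class to hold 2, so 12 + 1 = 13.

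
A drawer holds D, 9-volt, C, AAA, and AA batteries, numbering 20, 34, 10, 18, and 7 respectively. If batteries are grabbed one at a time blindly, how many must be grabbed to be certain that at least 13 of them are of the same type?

In the worst case we take at most 12 of each type, but all 10 C and all 7 AA (fewer than 12), giving 12 + 12 + 10 + 12 + 7 = 53.
One more battery then forces some type to 13, so 53 + 1 = 54.

54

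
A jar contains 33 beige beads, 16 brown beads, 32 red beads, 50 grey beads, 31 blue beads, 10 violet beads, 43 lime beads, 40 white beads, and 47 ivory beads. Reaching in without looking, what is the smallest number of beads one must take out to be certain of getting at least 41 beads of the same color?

In the worst case we take at most 40 of each color, but all 33 beige, all 16 brown, all 32 red, all 31 blue, and all 10 violet (fewer than 40), giving 33 + 16 + 32 + 40 + 31 + 10 + 40 + 40 + 40 = 282.
One more bead then forces some color to 41, so 282 + 1 = 283.

283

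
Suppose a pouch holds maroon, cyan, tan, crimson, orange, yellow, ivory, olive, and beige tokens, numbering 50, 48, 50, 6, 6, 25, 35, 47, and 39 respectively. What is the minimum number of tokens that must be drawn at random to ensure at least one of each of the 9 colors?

301

The hardest color to obtain is crimson: we could draw every other token first — 306 − 6 = 300 tokens — without a single crimson one.
The next draw must be crimson, so 300 + 1 = 301.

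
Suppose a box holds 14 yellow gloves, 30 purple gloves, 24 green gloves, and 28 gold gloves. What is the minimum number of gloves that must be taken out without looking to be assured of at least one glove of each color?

83

The hardest color to obtain is yellow: we could draw every other glove first — 96 − 14 = 82 gloves — without a single yellow one.
The next draw must be yellow, so 82 + 1 = 83.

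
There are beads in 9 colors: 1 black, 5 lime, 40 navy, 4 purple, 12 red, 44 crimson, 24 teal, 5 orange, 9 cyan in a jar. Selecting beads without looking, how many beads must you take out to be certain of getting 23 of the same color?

In the worst case we take at most 22 of each color, but all 1 black, all 5 lime, all 4 purple, all 12 red, all 5 orange, and all 9 cyan (fewer than 22), giving 1 + 5 + 22 + 4 + 12 + 22 + 22 + 5 + 9 = 102.
One more bead then forces some color to 23, so 102 + 1 = 103.

103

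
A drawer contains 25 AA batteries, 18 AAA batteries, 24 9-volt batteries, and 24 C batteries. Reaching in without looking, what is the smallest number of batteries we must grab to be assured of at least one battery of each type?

The hardest type to obtain is AAA: we could draw every other battery first — 91 − 18 = 73 batteries — without a single AAA one.
The next draw must be AAA, so 73 + 1 = 74.

74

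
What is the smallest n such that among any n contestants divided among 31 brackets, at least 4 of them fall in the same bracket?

There are 31 brackets acting as pigeonholes.
With 31 × 3 = 93 contestants we could place exactly 3 in each, with no class reaching 4.
One more forces some class to hold 4, so 93 + 1 = 94.

94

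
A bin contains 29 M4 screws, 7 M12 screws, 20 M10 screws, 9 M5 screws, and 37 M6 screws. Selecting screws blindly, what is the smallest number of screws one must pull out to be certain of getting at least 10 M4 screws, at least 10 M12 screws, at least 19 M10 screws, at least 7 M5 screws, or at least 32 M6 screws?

72

The worst case stops just short of every target: 9 M4, all 7 M12, 18 M10, 6 M5, 31 M6 — 9 + 7 + 18 + 6 + 31 = 71 screws.
One more screw must push some size to its target, so 71 + 1 = 72.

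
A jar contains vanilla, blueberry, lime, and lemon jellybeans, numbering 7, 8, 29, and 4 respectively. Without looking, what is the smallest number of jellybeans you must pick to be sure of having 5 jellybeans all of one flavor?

The worst case takes 4 jellybeans of each flavor without reaching 5 of any: 4 × 4 = 16.
The next jellybean must bring some flavor to 5, so 16 + 1 = 17.

17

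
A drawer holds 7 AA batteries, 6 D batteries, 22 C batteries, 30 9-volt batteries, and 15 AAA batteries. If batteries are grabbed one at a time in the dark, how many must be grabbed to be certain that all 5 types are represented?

The hardest type to obtain is D: we could draw every other battery first — 80 − 6 = 74 batteries — without a single D one.
The next draw must be D, so 74 + 1 = 75.

75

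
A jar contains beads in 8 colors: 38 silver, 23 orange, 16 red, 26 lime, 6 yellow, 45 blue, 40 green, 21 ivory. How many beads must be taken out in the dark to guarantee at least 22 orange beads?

To avoid orange beads as long as possible, exhaust the other 7 colors first.
The worst case draws every non-orange bead first: 38 + 16 + 26 + 6 + 45 + 40 + 21 = 192.
The next 22 draws are then forced to be orange, giving 192 + 22 = 214.

214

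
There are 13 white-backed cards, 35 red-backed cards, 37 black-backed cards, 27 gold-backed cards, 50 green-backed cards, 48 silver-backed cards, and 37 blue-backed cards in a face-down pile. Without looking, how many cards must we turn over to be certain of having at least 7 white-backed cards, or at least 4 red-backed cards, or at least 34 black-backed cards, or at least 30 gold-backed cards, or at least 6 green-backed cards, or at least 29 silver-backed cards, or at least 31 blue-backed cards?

133

Each of the 7 back colors has its own threshold; avoid all of them simultaneously.
The worst case stops just short of every target: 6 white-backed, 3 red-backed, 33 black-backed, all 27 gold-backed, 5 green-backed, 28 silver-backed, 30 blue-backed — 6 + 3 + 33 + 27 + 5 + 28 + 30 = 132 cards.
One more card must push some back color to its target, so 132 + 1 = 133.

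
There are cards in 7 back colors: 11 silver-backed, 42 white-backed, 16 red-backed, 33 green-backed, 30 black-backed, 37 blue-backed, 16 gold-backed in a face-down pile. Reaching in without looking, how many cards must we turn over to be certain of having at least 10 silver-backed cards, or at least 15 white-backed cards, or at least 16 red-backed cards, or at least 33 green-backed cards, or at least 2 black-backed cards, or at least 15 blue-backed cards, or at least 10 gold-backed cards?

95

The worst case stops just short of every target: 9 silver-backed, 14 white-backed, 15 red-backed, 32 green-backed, 1 black-backed, 14 blue-backed, 9 gold-backed — 9 + 14 + 15 + 32 + 1 + 14 + 9 = 94 cards.
One more card must push some back color to its target, so 94 + 1 = 95.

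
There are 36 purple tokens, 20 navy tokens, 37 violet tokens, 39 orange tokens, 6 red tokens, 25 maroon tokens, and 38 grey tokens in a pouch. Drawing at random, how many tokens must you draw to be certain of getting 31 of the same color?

Treat the 7 colors as pigeonholes.
In the worst case we take at most 30 of each color, but all 20 navy, all 6 red, and all 25 maroon (fewer than 30), giving 30 + 20 + 30 + 30 + 6 + 25 + 30 = 171.
One more token then forces some color to 31, so 171 + 1 = 172.

172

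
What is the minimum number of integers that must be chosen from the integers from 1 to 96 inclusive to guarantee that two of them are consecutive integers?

49

Partition {1, …, 96} into 48 pairs: {1,2}, {3,4}, …, {95,96}.
Choosing 48 integers — say the 48 even numbers 2, 4, …, 96 — takes one from each pair and avoids the property.
Choosing 49 forces two into the same pair by pigeonhole, and those are consecutive. So 49.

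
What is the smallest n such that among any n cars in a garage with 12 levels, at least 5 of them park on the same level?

49

There are 12 levels acting as pigeonholes.
With 12 × 4 = 48 cars we could place exactly 4 in each, with no class reaching 5.
One more forces some class to hold 5, so 48 + 1 = 49.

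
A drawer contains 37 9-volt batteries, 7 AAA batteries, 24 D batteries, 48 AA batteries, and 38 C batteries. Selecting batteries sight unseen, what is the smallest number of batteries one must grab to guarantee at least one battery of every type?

The hardest type to obtain is AAA: we could draw every other battery first — 154 − 7 = 147 batteries — without a single AAA one.
The next draw must be AAA, so 147 + 1 = 148.

148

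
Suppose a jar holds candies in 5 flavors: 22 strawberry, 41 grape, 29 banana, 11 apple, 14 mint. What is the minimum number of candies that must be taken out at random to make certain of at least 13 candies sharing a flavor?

In the worst case we take at most 12 of each flavor, but all 11 apple (fewer than 12), giving 12 + 12 + 12 + 11 + 12 = 59.
One more candy then forces some flavor to 13, so 59 + 1 = 60.

60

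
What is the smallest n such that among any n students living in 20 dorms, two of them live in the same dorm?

21

There are 20 dorms acting as pigeonholes.
With 20 students we could place one in each, avoiding any repeat.
One more forces some class to hold 2, so 20 + 1 = 21.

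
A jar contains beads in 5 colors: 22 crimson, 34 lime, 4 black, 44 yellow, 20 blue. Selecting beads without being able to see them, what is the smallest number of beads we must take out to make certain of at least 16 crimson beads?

The worst case draws every non-crimson bead first: 34 + 4 + 44 + 20 = 102.
The next 16 draws are then forced to be crimson, giving 102 + 16 = 118.

118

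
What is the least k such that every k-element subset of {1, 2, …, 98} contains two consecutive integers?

50

Partition {1, …, 98} into 49 pairs: {1,2}, {3,4}, …, {97,98}.
Choosing 49 integers — say the 49 even numbers 2, 4, …, 98 — takes one from each pair and avoids the property.
Choosing 50 forces two into the same pair by pigeonhole, and those are consecutive. So 50.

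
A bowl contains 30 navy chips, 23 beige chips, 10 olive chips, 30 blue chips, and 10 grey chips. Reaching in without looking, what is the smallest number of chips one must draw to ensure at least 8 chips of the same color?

The worst case takes 7 chips of each color without reaching 8 of any: 5 × 7 = 35.
The next chip must bring some color to 8, so 35 + 1 = 36.

36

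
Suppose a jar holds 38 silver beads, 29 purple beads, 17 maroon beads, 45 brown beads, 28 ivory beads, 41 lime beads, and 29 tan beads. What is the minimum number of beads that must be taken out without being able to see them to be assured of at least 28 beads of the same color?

Treat the 7 colors as pigeonholes.
In the worst case we take at most 27 of each color, but all 17 maroon (fewer than 27), giving 27 + 27 + 17 + 27 + 27 + 27 + 27 = 179.
One more bead then forces some color to 28, so 179 + 1 = 180.

180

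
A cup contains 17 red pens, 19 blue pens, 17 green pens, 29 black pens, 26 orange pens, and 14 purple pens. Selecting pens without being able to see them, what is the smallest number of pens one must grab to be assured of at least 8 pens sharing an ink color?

43

Treat the 6 ink colors as pigeonholes.
The worst case takes 7 pens of each ink color without reaching 8 of any: 6 × 7 = 42.
The next pen must bring some ink color to 8, so 42 + 1 = 43.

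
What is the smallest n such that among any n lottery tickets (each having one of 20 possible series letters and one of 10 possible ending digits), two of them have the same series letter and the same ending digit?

201

There are 20 × 10 = 200 (series letter, ending digit) combinations acting as pigeonholes.
With 200 lottery tickets we could place one in each, avoiding any repeat.
One more forces some (series letter, ending digit) pair to hold 2, so 200 + 1 = 201.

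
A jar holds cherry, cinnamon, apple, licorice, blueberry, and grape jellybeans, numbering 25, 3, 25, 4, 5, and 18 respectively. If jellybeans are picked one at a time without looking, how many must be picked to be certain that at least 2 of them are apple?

57

To avoid apple jellybeans as long as possible, exhaust the other 5 flavors first.
The worst case draws every non-apple jellybean first: 25 + 3 + 4 + 5 + 18 = 55.
The next 2 draws are then forced to be apple, giving 55 + 2 = 57.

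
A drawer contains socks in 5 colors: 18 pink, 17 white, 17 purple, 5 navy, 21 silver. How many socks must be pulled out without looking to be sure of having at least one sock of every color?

The hardest color to obtain is navy: we could draw every other sock first — 78 − 5 = 73 socks — without a single navy one.
The next draw must be navy, so 73 + 1 = 74.

74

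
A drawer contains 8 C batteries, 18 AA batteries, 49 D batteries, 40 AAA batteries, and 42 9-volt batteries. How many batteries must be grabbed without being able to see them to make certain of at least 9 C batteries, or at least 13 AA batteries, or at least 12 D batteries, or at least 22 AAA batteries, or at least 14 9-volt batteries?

The worst case stops just short of every target: 8 C, 12 AA, 11 D, 21 AAA, 13 9-volt — 8 + 12 + 11 + 21 + 13 = 65 batteries.
One more battery must push some type to its target, so 65 + 1 = 66.

66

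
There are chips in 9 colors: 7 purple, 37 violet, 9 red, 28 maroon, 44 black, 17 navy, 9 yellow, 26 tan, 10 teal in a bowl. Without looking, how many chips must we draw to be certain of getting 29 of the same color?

In the worst case we take at most 28 of each color, but all 7 purple, all 9 red, all 17 navy, all 9 yellow, all 26 tan, and all 10 teal (fewer than 28), giving 7 + 28 + 9 + 28 + 28 + 17 + 9 + 26 + 10 = 162.
One more chip then forces some color to 29, so 162 + 1 = 163.

163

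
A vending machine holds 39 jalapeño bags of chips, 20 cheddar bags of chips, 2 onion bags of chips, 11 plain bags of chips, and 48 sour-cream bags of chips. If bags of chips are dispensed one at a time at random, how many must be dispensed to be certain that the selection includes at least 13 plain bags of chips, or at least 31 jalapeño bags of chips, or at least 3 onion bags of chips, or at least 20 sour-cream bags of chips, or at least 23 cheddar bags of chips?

83

Each of the 5 flavors has its own threshold; avoid all of them simultaneously.
The worst case stops just short of every target: 30 jalapeño, all 20 cheddar, 2 onion, all 11 plain, 19 sour-cream — 30 + 20 + 2 + 11 + 19 = 82 bags of chips.
One more bag of chips must push some flavor to its target, so 82 + 1 = 83.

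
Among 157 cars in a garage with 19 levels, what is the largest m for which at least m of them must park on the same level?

The 157 cars fall into 19 levels.
If each of the 19 levels held at most 8, the total would be at most 19 × 8 = 152 < 157, a contradiction.
So at least one holds ⌈157/19⌉ = 9.

9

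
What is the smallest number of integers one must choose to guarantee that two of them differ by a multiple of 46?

47

Two integers differ by a multiple of 46 exactly when they share a remainder mod 46.
There are 46 residue classes mod 46, so 46 integers can all lie in distinct classes.
One more integer must repeat a residue, giving a difference divisible by 46. So n = 46 + 1 = 47.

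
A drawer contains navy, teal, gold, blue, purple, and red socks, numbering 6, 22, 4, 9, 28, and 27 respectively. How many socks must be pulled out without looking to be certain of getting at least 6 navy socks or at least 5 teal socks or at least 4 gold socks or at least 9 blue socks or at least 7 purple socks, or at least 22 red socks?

48

The worst case stops just short of every target: 5 navy, 4 teal, 3 gold, 8 blue, 6 purple, 21 red — 5 + 4 + 3 + 8 + 6 + 21 = 47 socks.
One more sock must push some color to its target, so 47 + 1 = 48.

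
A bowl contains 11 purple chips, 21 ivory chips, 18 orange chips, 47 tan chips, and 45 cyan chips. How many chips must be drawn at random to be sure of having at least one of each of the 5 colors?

132

The hardest color to obtain is purple: we could draw every other chip first — 142 − 11 = 131 chips — without a single purple one.
The next draw must be purple, so 131 + 1 = 132.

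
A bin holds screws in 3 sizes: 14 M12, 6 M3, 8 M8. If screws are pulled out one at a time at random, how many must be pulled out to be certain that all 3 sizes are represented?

The hardest size to obtain is M3: we could draw every other screw first — 28 − 6 = 22 screws — without a single M3 one.
The next draw must be M3, so 22 + 1 = 23.

23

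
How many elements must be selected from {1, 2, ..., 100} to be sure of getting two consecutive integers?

Partition {1, …, 100} into 50 pairs: {1,2}, {3,4}, …, {99,100}.
Choosing 50 integers — say the 50 even numbers 2, 4, …, 100 — takes one from each pair and avoids the property.
Choosing 51 forces two into the same pair by pigeonhole, and those are consecutive. So 51.

51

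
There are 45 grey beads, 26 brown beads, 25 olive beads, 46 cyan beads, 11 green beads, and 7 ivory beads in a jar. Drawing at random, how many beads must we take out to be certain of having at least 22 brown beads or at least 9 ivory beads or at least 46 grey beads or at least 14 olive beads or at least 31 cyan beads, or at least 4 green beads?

120

Each of the 6 colors has its own threshold; avoid all of them simultaneously.
The worst case stops just short of every target: 45 grey, 21 brown, 13 olive, 30 cyan, 3 green, all 7 ivory — 45 + 21 + 13 + 30 + 3 + 7 = 119 beads.
One more bead must push some color to its target, so 119 + 1 = 120.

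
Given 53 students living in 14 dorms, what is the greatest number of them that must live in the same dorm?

If each of the 14 dorms held at most 3, the total would be at most 14 × 3 = 42 < 53, a contradiction.
So at least one holds ⌈53/14⌉ = 4.

4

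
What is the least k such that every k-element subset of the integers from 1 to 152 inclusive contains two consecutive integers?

77

Partition {1, …, 152} into 76 pairs: {1,2}, {3,4}, …, {151,152}.
Choosing 76 integers — say the 76 even numbers 2, 4, …, 152 — takes one from each pair and avoids the property.
Choosing 77 forces two into the same pair by pigeonhole, and those are consecutive. So 77.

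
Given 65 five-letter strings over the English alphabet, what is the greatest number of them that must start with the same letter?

3

There are 26 possible first letters, which serve as the pigeonholes.
If each of the 26 possible first letters held at most 2, the total would be at most 26 × 2 = 52 < 65, a contradiction.
So at least one holds ⌈65/26⌉ = 3.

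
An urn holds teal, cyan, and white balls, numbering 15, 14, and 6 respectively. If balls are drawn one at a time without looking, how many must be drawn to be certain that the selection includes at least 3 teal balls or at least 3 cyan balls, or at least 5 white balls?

9

The worst case stops just short of every target: 2 teal, 2 cyan, 4 white — 2 + 2 + 4 = 8 balls.
One more ball must push some color to its target, so 8 + 1 = 9.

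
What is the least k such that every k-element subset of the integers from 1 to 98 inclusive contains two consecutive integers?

50

Partition {1, …, 98} into 49 pairs: {1,2}, {3,4}, …, {97,98}.
Choosing 49 integers — say the 49 even numbers 2, 4, …, 98 — takes one from each pair and avoids the property.
Choosing 50 forces two into the same pair by pigeonhole, and those are consecutive. So 50.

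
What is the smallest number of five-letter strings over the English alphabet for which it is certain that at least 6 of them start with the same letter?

131

There are 26 possible first letters acting as pigeonholes.
With 26 × 5 = 130 five-letter strings over the English alphabet we could place exactly 5 in each, with no class reaching 6.
One more forces some class to hold 6, so 130 + 1 = 131.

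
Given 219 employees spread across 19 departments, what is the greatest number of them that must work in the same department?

The 219 employees fall into 19 departments.
If each of the 19 departments held at most 11, the total would be at most 19 × 11 = 209 < 219, a contradiction.
So at least one holds ⌈219/19⌉ = 12.

12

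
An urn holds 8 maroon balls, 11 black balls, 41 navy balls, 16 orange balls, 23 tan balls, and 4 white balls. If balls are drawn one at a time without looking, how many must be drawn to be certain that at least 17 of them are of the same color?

72

In the worst case we take at most 16 of each color, but all 8 maroon, all 11 black, and all 4 white (fewer than 16), giving 8 + 11 + 16 + 16 + 16 + 4 = 71.
One more ball then forces some color to 17, so 71 + 1 = 72.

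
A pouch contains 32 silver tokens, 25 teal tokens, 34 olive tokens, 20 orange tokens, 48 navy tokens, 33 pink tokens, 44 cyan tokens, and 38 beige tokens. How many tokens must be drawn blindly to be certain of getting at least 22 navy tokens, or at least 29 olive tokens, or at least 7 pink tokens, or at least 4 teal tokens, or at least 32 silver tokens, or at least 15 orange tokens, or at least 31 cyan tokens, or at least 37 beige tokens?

The worst case stops just short of every target: 31 silver, 3 teal, 28 olive, 14 orange, 21 navy, 6 pink, 30 cyan, 36 beige — 31 + 3 + 28 + 14 + 21 + 6 + 30 + 36 = 169 tokens.
One more token must push some color to its target, so 169 + 1 = 170.

170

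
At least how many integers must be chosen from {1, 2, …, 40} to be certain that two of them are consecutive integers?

Partition {1, …, 40} into 20 pairs: {1,2}, {3,4}, …, {39,40}.
Choosing 20 integers — say the 20 even numbers 2, 4, …, 40 — takes one from each pair and avoids the property.
Choosing 21 forces two into the same pair by pigeonhole, and those are consecutive. So 21.

21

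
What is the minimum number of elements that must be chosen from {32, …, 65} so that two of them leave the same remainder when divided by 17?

18

Group the integers by remainder mod 17; there are 17 residue classes, each nonempty in this range.
Choosing one from each class (17 integers) avoids any shared remainder.
One more choice must repeat a class, so two differ by a multiple of 17. Hence 17 + 1 = 18.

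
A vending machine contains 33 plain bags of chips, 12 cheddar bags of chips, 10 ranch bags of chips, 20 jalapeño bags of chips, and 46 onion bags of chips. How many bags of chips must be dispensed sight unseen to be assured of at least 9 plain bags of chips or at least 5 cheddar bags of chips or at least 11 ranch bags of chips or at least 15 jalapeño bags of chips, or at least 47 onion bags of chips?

83

The worst case stops just short of every target: 8 plain, 4 cheddar, 10 ranch, 14 jalapeño, 46 onion — 8 + 4 + 10 + 14 + 46 = 82 bags of chips.
One more bag of chips must push some flavor to its target, so 82 + 1 = 83.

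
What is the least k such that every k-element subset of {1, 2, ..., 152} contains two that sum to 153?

77

Partition {1, …, 152} into 76 pairs: {1,152}, {2,151}, …, {76,77}.
Choosing 76 integers — say the integers 1 through 76 — takes one from each pair and avoids the property.
Choosing 77 forces two into the same pair by pigeonhole, and those sum to 153. So 77.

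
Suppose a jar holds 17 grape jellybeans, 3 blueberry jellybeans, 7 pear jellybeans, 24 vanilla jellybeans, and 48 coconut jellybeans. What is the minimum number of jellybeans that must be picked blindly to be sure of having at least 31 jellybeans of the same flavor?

In the worst case we take at most 30 of each flavor, but all 17 grape, all 3 blueberry, all 7 pear, and all 24 vanilla (fewer than 30), giving 17 + 3 + 7 + 24 + 30 = 81.
One more jellybean then forces some flavor to 31, so 81 + 1 = 82.

82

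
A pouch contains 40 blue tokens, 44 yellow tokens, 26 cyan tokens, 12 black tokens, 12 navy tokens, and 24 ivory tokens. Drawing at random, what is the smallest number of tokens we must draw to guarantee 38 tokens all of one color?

149

Treat the 6 colors as pigeonholes.
In the worst case we take at most 37 of each color, but all 26 cyan, all 12 black, all 12 navy, and all 24 ivory (fewer than 37), giving 37 + 37 + 26 + 12 + 12 + 24 = 148.
One more token then forces some color to 38, so 148 + 1 = 149.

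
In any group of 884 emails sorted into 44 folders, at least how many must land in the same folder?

21

If each of the 44 folders held at most 20, the total would be at most 44 × 20 = 880 < 884, a contradiction.
So at least one holds ⌈884/44⌉ = 21.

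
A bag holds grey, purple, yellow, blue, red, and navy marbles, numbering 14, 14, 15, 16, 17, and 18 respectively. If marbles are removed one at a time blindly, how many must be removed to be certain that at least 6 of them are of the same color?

The worst case takes 5 marbles of each color without reaching 6 of any: 6 × 5 = 30.
The next marble must bring some color to 6, so 30 + 1 = 31.

31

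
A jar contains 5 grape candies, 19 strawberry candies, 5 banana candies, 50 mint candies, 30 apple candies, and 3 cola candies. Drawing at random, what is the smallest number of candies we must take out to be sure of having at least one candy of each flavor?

The hardest flavor to obtain is cola: we could draw every other candy first — 112 − 3 = 109 candies — without a single cola one.
The next draw must be cola, so 109 + 1 = 110.

110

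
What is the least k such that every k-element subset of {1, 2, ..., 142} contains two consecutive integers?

72

Partition {1, …, 142} into 71 pairs: {1,2}, {3,4}, …, {141,142}.
Choosing 71 integers — say the 71 even numbers 2, 4, …, 142 — takes one from each pair and avoids the property.
Choosing 72 forces two into the same pair by pigeonhole, and those are consecutive. So 72.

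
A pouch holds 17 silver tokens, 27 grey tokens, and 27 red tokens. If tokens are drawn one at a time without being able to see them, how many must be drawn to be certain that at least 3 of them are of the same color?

The worst case takes 2 tokens of each color without reaching 3 of any: 3 × 2 = 6.
The next token must bring some color to 3, so 6 + 1 = 7.

7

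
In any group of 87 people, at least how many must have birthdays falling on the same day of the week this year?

If each of the 7 days of the week held at most 12, the total would be at most 7 × 12 = 84 < 87, a contradiction.
So at least one holds ⌈87/7⌉ = 13.

13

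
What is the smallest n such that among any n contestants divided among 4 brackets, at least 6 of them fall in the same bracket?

21

There are 4 brackets acting as pigeonholes.
With 4 × 5 = 20 contestants we could place exactly 5 in each, with no class reaching 6.
One more forces some class to hold 6, so 20 + 1 = 21.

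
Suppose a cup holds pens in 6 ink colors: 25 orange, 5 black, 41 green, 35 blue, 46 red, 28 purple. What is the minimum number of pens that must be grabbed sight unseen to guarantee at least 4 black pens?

179

The worst case draws every non-black pen first: 25 + 41 + 35 + 46 + 28 = 175.
The next 4 draws are then forced to be black, giving 175 + 4 = 179.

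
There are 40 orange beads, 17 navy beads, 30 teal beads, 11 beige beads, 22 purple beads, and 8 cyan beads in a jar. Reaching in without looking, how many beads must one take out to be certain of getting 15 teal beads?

113

The worst case draws every non-teal bead first: 40 + 17 + 11 + 22 + 8 = 98.
The next 15 draws are then forced to be teal, giving 98 + 15 = 113.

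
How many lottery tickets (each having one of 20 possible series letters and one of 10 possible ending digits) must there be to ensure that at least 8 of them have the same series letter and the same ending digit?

1401

There are 20 × 10 = 200 (series letter, ending digit) combinations acting as pigeonholes.
With 200 × 7 = 1400 lottery tickets we could place exactly 7 in each, with no (series letter, ending digit) pair reaching 8.
One more forces some (series letter, ending digit) pair to hold 8, so 1400 + 1 = 1401.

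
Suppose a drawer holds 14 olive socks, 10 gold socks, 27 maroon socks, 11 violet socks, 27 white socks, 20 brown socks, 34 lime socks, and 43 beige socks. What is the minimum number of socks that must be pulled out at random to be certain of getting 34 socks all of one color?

In the worst case we take at most 33 of each color, but all 14 olive, all 10 gold, all 27 maroon, all 11 violet, all 27 white, and all 20 brown (fewer than 33), giving 14 + 10 + 27 + 11 + 27 + 20 + 33 + 33 = 175.
One more sock then forces some color to 34, so 175 + 1 = 176.

176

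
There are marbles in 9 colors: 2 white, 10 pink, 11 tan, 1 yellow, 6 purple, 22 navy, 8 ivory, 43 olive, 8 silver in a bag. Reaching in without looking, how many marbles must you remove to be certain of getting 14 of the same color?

Treat the 9 colors as pigeonholes.
In the worst case we take at most 13 of each color, but all 2 white, all 10 pink, all 11 tan, all 1 yellow, all 6 purple, all 8 ivory, and all 8 silver (fewer than 13), giving 2 + 10 + 11 + 1 + 6 + 13 + 8 + 13 + 8 = 72.
One more marble then forces some color to 14, so 72 + 1 = 73.

73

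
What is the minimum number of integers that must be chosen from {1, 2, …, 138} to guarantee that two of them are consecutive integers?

Partition {1, …, 138} into 69 pairs: {1,2}, {3,4}, …, {137,138}.
Choosing 69 integers — say the 69 even numbers 2, 4, …, 138 — takes one from each pair and avoids the property.
Choosing 70 forces two into the same pair by pigeonhole, and those are consecutive. So 70.

70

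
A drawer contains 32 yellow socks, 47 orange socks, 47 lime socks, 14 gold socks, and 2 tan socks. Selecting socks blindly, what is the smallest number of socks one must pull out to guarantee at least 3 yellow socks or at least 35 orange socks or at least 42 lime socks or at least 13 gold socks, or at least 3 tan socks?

The worst case stops just short of every target: 2 yellow, 34 orange, 41 lime, 12 gold, 2 tan — 2 + 34 + 41 + 12 + 2 = 91 socks.
One more sock must push some color to its target, so 91 + 1 = 92.

92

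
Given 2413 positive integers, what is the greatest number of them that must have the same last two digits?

25

The 2413 positive integers fall into 100 possible two-digit endings.
If each of the 100 possible two-digit endings held at most 24, the total would be at most 100 × 24 = 2400 < 2413, a contradiction.
So at least one holds ⌈2413/100⌉ = 25.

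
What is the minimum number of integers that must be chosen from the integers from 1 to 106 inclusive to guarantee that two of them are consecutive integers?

Partition {1, …, 106} into 53 pairs: {1,2}, {3,4}, …, {105,106}.
Choosing 53 integers — say the 53 even numbers 2, 4, …, 106 — takes one from each pair and avoids the property.
Choosing 54 forces two into the same pair by pigeonhole, and those are consecutive. So 54.

54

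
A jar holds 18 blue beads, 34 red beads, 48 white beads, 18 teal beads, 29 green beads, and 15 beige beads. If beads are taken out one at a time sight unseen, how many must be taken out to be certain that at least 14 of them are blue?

To avoid blue beads as long as possible, exhaust the other 5 colors first.
The worst case draws every non-blue bead first: 34 + 48 + 18 + 29 + 15 = 144.
The next 14 draws are then forced to be blue, giving 144 + 14 = 158.

158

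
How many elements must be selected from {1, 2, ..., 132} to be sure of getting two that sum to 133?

67

Partition {1, …, 132} into 66 pairs: {1,132}, {2,131}, …, {66,67}.
Choosing 66 integers — say the integers 1 through 66 — takes one from each pair and avoids the property.
Choosing 67 forces two into the same pair by pigeonhole, and those sum to 133. So 67.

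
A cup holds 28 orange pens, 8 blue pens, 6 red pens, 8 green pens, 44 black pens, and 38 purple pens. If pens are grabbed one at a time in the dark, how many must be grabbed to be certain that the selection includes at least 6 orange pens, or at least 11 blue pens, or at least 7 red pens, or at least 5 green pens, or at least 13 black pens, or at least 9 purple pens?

The worst case stops just short of every target: 5 orange, all 8 blue, 6 red, 4 green, 12 black, 8 purple — 5 + 8 + 6 + 4 + 12 + 8 = 43 pens.
One more pen must push some ink color to its target, so 43 + 1 = 44.

44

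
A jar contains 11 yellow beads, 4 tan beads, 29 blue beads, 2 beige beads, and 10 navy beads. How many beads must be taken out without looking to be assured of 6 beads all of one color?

22

In the worst case we take at most 5 of each color, but all 4 tan and all 2 beige (fewer than 5), giving 5 + 4 + 5 + 2 + 5 = 21.
One more bead then forces some color to 6, so 21 + 1 = 22.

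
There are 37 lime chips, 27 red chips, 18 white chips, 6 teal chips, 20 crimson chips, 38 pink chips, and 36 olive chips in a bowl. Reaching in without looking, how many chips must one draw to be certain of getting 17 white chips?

181

To avoid white chips as long as possible, exhaust the other 6 colors first.
The worst case draws every non-white chip first: 37 + 27 + 6 + 20 + 38 + 36 = 164.
The next 17 draws are then forced to be white, giving 164 + 17 = 181.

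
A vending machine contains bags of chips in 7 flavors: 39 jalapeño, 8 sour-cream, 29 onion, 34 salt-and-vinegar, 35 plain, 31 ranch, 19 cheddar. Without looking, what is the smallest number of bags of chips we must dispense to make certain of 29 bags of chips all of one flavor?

In the worst case we take at most 28 of each flavor, but all 8 sour-cream and all 19 cheddar (fewer than 28), giving 28 + 8 + 28 + 28 + 28 + 28 + 19 = 167.
One more bag of chips then forces some flavor to 29, so 167 + 1 = 168.

168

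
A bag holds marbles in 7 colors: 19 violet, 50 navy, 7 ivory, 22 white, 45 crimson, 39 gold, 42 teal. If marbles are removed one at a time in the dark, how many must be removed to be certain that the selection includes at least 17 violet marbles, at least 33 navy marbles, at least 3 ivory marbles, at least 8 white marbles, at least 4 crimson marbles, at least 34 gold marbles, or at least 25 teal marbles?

118

The worst case stops just short of every target: 16 violet, 32 navy, 2 ivory, 7 white, 3 crimson, 33 gold, 24 teal — 16 + 32 + 2 + 7 + 3 + 33 + 24 = 117 marbles.
One more marble must push some color to its target, so 117 + 1 = 118.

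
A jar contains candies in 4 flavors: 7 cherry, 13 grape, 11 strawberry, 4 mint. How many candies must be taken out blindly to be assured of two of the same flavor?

5

Treat the 4 flavors as pigeonholes.
The worst case takes 1 candy of each flavor without reaching 2 of any: 4 × 1 = 4.
The next candy must bring some flavor to 2, so 4 + 1 = 5.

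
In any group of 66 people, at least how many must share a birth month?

6

There are 12 months of the year, which serve as the pigeonholes.
If each of the 12 months of the year held at most 5, the total would be at most 12 × 5 = 60 < 66, a contradiction.
So at least one holds ⌈66/12⌉ = 6.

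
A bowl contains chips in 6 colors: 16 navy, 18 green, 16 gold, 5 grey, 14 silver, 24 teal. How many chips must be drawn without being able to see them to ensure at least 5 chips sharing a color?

Treat the 6 colors as pigeonholes.
The worst case takes 4 chips of each color without reaching 5 of any: 6 × 4 = 24.
The next chip must bring some color to 5, so 24 + 1 = 25.

25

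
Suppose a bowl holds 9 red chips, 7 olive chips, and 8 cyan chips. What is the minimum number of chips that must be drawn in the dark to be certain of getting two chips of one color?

The worst case takes 1 chip of each color without reaching 2 of any: 3 × 1 = 3.
The next chip must bring some color to 2, so 3 + 1 = 4.

4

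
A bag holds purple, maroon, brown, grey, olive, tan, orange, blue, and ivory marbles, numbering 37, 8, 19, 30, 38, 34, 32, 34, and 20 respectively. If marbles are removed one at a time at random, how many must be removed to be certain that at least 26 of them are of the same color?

In the worst case we take at most 25 of each color, but all 8 maroon, all 19 brown, and all 20 ivory (fewer than 25), giving 25 + 8 + 19 + 25 + 25 + 25 + 25 + 25 + 20 = 197.
One more marble then forces some color to 26, so 197 + 1 = 198.

198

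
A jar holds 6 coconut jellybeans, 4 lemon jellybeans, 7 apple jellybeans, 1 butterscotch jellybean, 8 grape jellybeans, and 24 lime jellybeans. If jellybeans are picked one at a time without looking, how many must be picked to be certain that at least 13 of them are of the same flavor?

39

In the worst case we take at most 12 of each flavor, but all 6 coconut, all 4 lemon, all 7 apple, all 1 butterscotch, and all 8 grape (fewer than 12), giving 6 + 4 + 7 + 1 + 8 + 12 = 38.
One more jellybean then forces some flavor to 13, so 38 + 1 = 39.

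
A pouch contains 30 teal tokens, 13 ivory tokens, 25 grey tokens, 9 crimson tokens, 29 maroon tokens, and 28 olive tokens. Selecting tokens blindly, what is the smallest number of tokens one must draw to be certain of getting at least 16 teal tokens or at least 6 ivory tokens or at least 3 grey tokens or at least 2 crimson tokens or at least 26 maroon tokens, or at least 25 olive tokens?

73

The worst case stops just short of every target: 15 teal, 5 ivory, 2 grey, 1 crimson, 25 maroon, 24 olive — 15 + 5 + 2 + 1 + 25 + 24 = 72 tokens.
One more token must push some color to its target, so 72 + 1 = 73.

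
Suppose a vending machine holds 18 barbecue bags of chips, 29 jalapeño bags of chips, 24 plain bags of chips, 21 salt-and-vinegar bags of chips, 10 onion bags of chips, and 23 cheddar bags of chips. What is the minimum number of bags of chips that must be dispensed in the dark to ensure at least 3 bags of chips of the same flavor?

The worst case takes 2 bags of chips of each flavor without reaching 3 of any: 6 × 2 = 12.
The next bag of chips must bring some flavor to 3, so 12 + 1 = 13.

13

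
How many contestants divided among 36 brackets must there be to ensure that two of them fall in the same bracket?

37

There are 36 brackets acting as pigeonholes.
With 36 contestants we could place one in each, avoiding any repeat.
One more forces some class to hold 2, so 36 + 1 = 37.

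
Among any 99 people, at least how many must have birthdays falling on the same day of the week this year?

There are 7 days of the week, which serve as the pigeonholes.
If each of the 7 days of the week held at most 14, the total would be at most 7 × 14 = 98 < 99, a contradiction.
So at least one holds ⌈99/7⌉ = 15.

15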